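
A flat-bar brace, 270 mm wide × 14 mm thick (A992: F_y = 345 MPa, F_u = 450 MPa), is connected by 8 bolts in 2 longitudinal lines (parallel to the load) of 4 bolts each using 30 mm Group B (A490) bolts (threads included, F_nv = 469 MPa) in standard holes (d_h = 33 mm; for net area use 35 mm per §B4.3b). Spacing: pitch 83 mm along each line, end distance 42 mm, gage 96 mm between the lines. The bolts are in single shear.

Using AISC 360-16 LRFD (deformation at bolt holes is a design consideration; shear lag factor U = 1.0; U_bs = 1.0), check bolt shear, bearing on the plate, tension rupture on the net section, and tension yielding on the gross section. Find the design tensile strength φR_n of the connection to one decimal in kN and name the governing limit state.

Bolt shear: A_b = π(30)²/4 = 706.86 mm². φR_n = 0.75 × 469 × 706.86 × 8 × 1 = 1989.1 kN.
Bearing (14 mm plate, F_u = 450 MPa): end bolts L_c = 42 − 33/2 = 25.5, R_n = min(1.2×25.5×14×450, 2.4×30×14×450) = 192.78 kN/bolt; interior L_c = 83 − 33 = 50, R_n = 378 kN/bolt. φR_n = 0.75 × (2×192.78 + 6×378) = 1990.2 kN.
Tension rupture (net): A_n = (270 − 2×35)×14 = 2800 mm² (U = 1.0, A_e = A_n). φR_n = 0.75 × 450 × 2800 = 945.0 kN.
Tension yield (gross): A_g = 270×14 = 3780 mm². φR_n = 0.90 × 345 × 3780 = 1173.7 kN.
Governing: min(1989.1, 1990.2, 945.0, 1173.7) = 945.0 kN → net-section rupture.

945.0 kN (net-section rupture governs)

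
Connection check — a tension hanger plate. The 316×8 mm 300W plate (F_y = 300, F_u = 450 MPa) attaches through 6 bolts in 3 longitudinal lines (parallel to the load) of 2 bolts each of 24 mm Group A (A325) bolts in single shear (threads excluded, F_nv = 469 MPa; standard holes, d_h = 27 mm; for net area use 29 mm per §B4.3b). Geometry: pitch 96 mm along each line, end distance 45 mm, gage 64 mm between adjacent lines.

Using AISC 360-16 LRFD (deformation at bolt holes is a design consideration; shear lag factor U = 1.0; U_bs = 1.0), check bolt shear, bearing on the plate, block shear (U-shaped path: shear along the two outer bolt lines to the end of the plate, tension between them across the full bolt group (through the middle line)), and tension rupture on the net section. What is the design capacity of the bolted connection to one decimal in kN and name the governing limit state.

493.6 kN (block shear governs)

Bolt shear: A_b = π(24)²/4 = 452.39 mm². φR_n = 0.75 × 469 × 452.39 × 6 × 1 = 954.8 kN.
Bearing (8 mm plate, F_u = 450 MPa): end bolts L_c = 45 − 27/2 = 31.5, R_n = min(1.2×31.5×8×450, 2.4×24×8×450) = 136.08 kN/bolt; interior L_c = 96 − 27 = 69, R_n = 207.36 kN/bolt. φR_n = 0.75 × (3×136.08 + 3×207.36) = 772.7 kN.
Block shear: shear path 2×[45+1×96] = 2×141 mm, A_gv = 2256, A_nv = 2×(141 − 1.5×29)×8 = 1560 mm²; tension across gage: (128 − 2×29)×8 = 560 mm². R_n = min(0.6×450×1560, 0.6×300×2256) + 1.0×450×560 = min(421.2, 406.08) + 252 = 658.08 kN. φR_n = 0.75 × 658.08 = 493.6 kN.
Tension rupture (net): A_n = (316 − 3×29)×8 = 1832 mm² (U = 1.0, A_e = A_n). φR_n = 0.75 × 450 × 1832 = 618.3 kN.
Governing: min(954.8, 772.7, 493.6, 618.3) = 493.6 kN → block shear.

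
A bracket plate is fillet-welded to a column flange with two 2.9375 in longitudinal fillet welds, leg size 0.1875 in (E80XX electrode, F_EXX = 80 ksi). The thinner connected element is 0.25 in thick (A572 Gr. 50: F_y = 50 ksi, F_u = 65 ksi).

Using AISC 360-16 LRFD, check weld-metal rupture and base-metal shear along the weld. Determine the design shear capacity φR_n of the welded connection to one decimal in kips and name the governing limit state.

Weld metal: throat = 0.707×0.1875 = 0.13256 in, L = 2×2.9375 = 5.875 in. φR_n = 0.75 × 0.6 × 80 × 0.13256 × 5.875 = 28.0 kips.
Base metal shear (0.25 in plate): yield φR_n = 1.0×0.6×50×0.25×5.875 = 44.1 kips; rupture φR_n = 0.75×0.6×65×0.25×5.875 = 43.0 kips; take 43.0 kips (rupture).
Governing: min(28.0, 43.0) = 28.0 kips → weld metal.

28.0 kips (weld metal governs)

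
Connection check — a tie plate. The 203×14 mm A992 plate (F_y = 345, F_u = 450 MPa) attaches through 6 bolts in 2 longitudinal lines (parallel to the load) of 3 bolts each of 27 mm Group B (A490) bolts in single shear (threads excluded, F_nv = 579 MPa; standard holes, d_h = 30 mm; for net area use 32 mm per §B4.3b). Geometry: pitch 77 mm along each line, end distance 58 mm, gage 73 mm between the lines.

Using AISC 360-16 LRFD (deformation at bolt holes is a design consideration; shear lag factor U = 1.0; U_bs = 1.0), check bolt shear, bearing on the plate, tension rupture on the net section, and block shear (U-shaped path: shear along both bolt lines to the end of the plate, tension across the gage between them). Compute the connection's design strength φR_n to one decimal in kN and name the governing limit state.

Bolt shear: A_b = π(27)²/4 = 572.56 mm². φR_n = 0.75 × 579 × 572.56 × 6 × 1 = 1491.8 kN.
Bearing (14 mm plate, F_u = 450 MPa): end bolts L_c = 58 − 30/2 = 43, R_n = min(1.2×43×14×450, 2.4×27×14×450) = 325.08 kN/bolt; interior L_c = 77 − 30 = 47, R_n = 355.32 kN/bolt. φR_n = 0.75 × (2×325.08 + 4×355.32) = 1553.6 kN.
Tension rupture (net): A_n = (203 − 2×32)×14 = 1946 mm² (U = 1.0, A_e = A_n). φR_n = 0.75 × 450 × 1946 = 656.8 kN.
Block shear: shear path 2×[58+2×77] = 2×212 mm, A_gv = 5936, A_nv = 2×(212 − 2.5×32)×14 = 3696 mm²; tension across gage: (73 − 1×32)×14 = 574 mm². R_n = min(0.6×450×3696, 0.6×345×5936) + 1.0×450×574 = min(997.92, 1228.8) + 258.3 = 1256.2 kN. φR_n = 0.75 × 1256.2 = 942.2 kN.
Governing: min(1491.8, 1553.6, 656.8, 942.2) = 656.8 kN → net-section rupture.

656.8 kN (net-section rupture governs)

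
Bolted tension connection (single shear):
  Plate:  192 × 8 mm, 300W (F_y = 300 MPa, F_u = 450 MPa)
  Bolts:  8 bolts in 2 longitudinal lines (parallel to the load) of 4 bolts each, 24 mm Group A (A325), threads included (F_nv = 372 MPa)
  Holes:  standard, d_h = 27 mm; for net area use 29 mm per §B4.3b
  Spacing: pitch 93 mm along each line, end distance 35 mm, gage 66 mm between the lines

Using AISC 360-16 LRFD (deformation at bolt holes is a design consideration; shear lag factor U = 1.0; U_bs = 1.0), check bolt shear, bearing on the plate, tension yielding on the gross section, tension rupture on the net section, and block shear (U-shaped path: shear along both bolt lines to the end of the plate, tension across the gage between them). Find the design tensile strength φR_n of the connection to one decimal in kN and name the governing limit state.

361.8 kN (net-section rupture governs)

Bolt shear: A_b = π(24)²/4 = 452.39 mm². φR_n = 0.75 × 372 × 452.39 × 8 × 1 = 1009.7 kN.
Bearing (8 mm plate, F_u = 450 MPa): end bolts L_c = 35 − 27/2 = 21.5, R_n = min(1.2×21.5×8×450, 2.4×24×8×450) = 92.88 kN/bolt; interior L_c = 93 − 27 = 66, R_n = 207.36 kN/bolt. φR_n = 0.75 × (2×92.88 + 6×207.36) = 1072.4 kN.
Tension yield (gross): A_g = 192×8 = 1536 mm². φR_n = 0.90 × 300 × 1536 = 414.7 kN.
Tension rupture (net): A_n = (192 − 2×29)×8 = 1072 mm² (U = 1.0, A_e = A_n). φR_n = 0.75 × 450 × 1072 = 361.8 kN.
Block shear: shear path 2×[35+3×93] = 2×314 mm, A_gv = 5024, A_nv = 2×(314 − 3.5×29)×8 = 3400 mm²; tension across gage: (66 − 1×29)×8 = 296 mm². R_n = min(0.6×450×3400, 0.6×300×5024) + 1.0×450×296 = min(918, 904.32) + 133.2 = 1037.5 kN. φR_n = 0.75 × 1037.5 = 778.1 kN.
Governing: min(1009.7, 1072.4, 414.7, 361.8, 778.1) = 361.8 kN → net-section rupture.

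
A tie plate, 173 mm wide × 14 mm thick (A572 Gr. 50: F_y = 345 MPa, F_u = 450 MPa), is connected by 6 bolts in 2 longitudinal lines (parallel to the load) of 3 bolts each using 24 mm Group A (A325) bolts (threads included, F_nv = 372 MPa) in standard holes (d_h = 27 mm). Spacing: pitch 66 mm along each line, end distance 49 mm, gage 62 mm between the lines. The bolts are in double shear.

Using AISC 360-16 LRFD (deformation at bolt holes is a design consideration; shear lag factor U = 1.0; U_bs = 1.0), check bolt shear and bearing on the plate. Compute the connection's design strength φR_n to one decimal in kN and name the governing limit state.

Bolt shear: A_b = π(24)²/4 = 452.39 mm². φR_n = 0.75 × 372 × 452.39 × 6 × 2 = 1514.6 kN.
Bearing (14 mm plate, F_u = 450 MPa): end bolts L_c = 49 − 27/2 = 35.5, R_n = min(1.2×35.5×14×450, 2.4×24×14×450) = 268.38 kN/bolt; interior L_c = 66 − 27 = 39, R_n = 294.84 kN/bolt. φR_n = 0.75 × (2×268.38 + 4×294.84) = 1287.1 kN.
Governing: min(1514.6, 1287.1) = 1287.1 kN → bearing.

1287.1 kN (bearing governs)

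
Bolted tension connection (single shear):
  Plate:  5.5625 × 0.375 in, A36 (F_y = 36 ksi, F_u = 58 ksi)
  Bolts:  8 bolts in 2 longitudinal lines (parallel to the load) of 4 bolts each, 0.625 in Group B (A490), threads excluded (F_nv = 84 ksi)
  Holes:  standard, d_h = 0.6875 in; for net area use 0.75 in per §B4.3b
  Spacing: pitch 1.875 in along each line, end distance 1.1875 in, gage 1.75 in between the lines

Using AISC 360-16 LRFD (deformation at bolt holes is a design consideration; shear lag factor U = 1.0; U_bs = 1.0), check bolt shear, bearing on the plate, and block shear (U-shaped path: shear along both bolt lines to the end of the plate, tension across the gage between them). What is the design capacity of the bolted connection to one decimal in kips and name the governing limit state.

98.3 kips (block shear governs)

Bolt shear: A_b = π(0.625)²/4 = 0.3068 in². φR_n = 0.75 × 84 × 0.3068 × 8 × 1 = 154.6 kips.
Bearing (0.375 in plate, F_u = 58 ksi): end bolts L_c = 1.1875 − 0.6875/2 = 0.84375, R_n = min(1.2×0.84375×0.375×58, 2.4×0.625×0.375×58) = 22.022 kips/bolt; interior L_c = 1.875 − 0.6875 = 1.1875, R_n = 30.994 kips/bolt. φR_n = 0.75 × (2×22.022 + 6×30.994) = 172.5 kips.
Block shear: shear path 2×[1.1875+3×1.875] = 2×6.8125 in, A_gv = 5.1094, A_nv = 2×(6.8125 − 3.5×0.75)×0.375 = 3.1406 in²; tension across gage: (1.75 − 1×0.75)×0.375 = 0.375 in². R_n = min(0.6×58×3.1406, 0.6×36×5.1094) + 1.0×58×0.375 = min(109.29, 110.36) + 21.75 = 131.04 kips. φR_n = 0.75 × 131.04 = 98.3 kips.
Governing: min(154.6, 172.5, 98.3) = 98.3 kips → block shear.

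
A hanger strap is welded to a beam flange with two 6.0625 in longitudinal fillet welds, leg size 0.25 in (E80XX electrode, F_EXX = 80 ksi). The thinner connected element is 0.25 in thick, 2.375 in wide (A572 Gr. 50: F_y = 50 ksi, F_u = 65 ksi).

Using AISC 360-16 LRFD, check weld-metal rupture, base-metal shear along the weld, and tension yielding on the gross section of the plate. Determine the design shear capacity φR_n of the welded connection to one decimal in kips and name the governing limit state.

Weld metal: throat = 0.707×0.25 = 0.17675 in, L = 2×6.0625 = 12.125 in. φR_n = 0.75 × 0.6 × 80 × 0.17675 × 12.125 = 77.2 kips.
Base metal shear (0.25 in plate): yield φR_n = 1.0×0.6×50×0.25×12.125 = 90.9 kips; rupture φR_n = 0.75×0.6×65×0.25×12.125 = 88.7 kips; take 88.7 kips (rupture).
Tension yield (gross): A_g = 2.375×0.25 = 0.59375 in². φR_n = 0.90 × 50 × 0.59375 = 26.7 kips.
Governing: min(77.2, 88.7, 26.7) = 26.7 kips → gross-section yield.

26.7 kips (gross-section yield governs)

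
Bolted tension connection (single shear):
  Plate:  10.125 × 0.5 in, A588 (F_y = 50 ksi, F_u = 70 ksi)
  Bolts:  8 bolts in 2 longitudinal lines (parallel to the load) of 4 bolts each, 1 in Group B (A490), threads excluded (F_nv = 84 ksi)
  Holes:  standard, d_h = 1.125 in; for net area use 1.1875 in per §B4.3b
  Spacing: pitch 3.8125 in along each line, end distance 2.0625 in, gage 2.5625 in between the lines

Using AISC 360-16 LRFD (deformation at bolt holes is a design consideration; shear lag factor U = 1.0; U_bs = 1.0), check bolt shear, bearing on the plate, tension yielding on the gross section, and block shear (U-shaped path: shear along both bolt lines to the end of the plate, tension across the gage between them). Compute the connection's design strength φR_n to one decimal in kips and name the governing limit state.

Bolt shear: A_b = π(1)²/4 = 0.7854 in². φR_n = 0.75 × 84 × 0.7854 × 8 × 1 = 395.8 kips.
Bearing (0.5 in plate, F_u = 70 ksi): end bolts L_c = 2.0625 − 1.125/2 = 1.5, R_n = min(1.2×1.5×0.5×70, 2.4×1×0.5×70) = 63 kips/bolt; interior L_c = 3.8125 − 1.125 = 2.6875, R_n = 84 kips/bolt. φR_n = 0.75 × (2×63 + 6×84) = 472.5 kips.
Tension yield (gross): A_g = 10.125×0.5 = 5.0625 in². φR_n = 0.90 × 50 × 5.0625 = 227.8 kips.
Block shear: shear path 2×[2.0625+3×3.8125] = 2×13.5 in, A_gv = 13.5, A_nv = 2×(13.5 − 3.5×1.1875)×0.5 = 9.3438 in²; tension across gage: (2.5625 − 1×1.1875)×0.5 = 0.6875 in². R_n = min(0.6×70×9.3438, 0.6×50×13.5) + 1.0×70×0.6875 = min(392.44, 405) + 48.125 = 440.57 kips. φR_n = 0.75 × 440.57 = 330.4 kips.
Governing: min(395.8, 472.5, 227.8, 330.4) = 227.8 kips → gross-section yield.

227.8 kips (gross-section yield governs)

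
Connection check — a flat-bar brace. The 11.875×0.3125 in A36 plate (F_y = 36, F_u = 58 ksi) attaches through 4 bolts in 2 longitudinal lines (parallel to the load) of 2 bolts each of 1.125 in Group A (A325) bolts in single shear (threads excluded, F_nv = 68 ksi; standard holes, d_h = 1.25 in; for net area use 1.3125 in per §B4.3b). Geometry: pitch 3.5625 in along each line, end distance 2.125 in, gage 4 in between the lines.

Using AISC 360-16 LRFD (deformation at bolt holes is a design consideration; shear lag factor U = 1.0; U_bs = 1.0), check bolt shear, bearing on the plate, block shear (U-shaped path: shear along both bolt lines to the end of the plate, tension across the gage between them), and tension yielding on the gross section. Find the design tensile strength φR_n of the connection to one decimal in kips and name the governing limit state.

Bolt shear: A_b = π(1.125)²/4 = 0.99402 in². φR_n = 0.75 × 68 × 0.99402 × 4 × 1 = 202.8 kips.
Bearing (0.3125 in plate, F_u = 58 ksi): end bolts L_c = 2.125 − 1.25/2 = 1.5, R_n = min(1.2×1.5×0.3125×58, 2.4×1.125×0.3125×58) = 32.625 kips/bolt; interior L_c = 3.5625 − 1.25 = 2.3125, R_n = 48.938 kips/bolt. φR_n = 0.75 × (2×32.625 + 2×48.938) = 122.3 kips.
Block shear: shear path 2×[2.125+1×3.5625] = 2×5.6875 in, A_gv = 3.5547, A_nv = 2×(5.6875 − 1.5×1.3125)×0.3125 = 2.3242 in²; tension across gage: (4 − 1×1.3125)×0.3125 = 0.83984 in². R_n = min(0.6×58×2.3242, 0.6×36×3.5547) + 1.0×58×0.83984 = min(80.882, 76.782) + 48.711 = 125.49 kips. φR_n = 0.75 × 125.49 = 94.1 kips.
Tension yield (gross): A_g = 11.875×0.3125 = 3.7109 in². φR_n = 0.90 × 36 × 3.7109 = 120.2 kips.
Governing: min(202.8, 122.3, 94.1, 120.2) = 94.1 kips → block shear.

94.1 kips (block shear governs)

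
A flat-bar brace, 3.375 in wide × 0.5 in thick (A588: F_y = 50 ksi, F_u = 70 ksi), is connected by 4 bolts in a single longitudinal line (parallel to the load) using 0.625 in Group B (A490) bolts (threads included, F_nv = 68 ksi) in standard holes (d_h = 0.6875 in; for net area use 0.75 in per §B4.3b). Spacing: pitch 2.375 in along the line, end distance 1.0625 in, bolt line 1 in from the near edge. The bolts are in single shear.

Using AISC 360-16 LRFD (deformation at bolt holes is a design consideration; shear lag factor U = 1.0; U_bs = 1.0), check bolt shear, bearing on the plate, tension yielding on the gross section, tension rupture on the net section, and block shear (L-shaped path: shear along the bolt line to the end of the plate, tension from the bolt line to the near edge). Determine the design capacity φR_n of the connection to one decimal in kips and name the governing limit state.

62.6 kips (bolt shear governs)

Bolt shear: A_b = π(0.625)²/4 = 0.3068 in². φR_n = 0.75 × 68 × 0.3068 × 4 × 1 = 62.6 kips.
Bearing (0.5 in plate, F_u = 70 ksi): end bolts L_c = 1.0625 − 0.6875/2 = 0.71875, R_n = min(1.2×0.71875×0.5×70, 2.4×0.625×0.5×70) = 30.188 kips/bolt; interior L_c = 2.375 − 0.6875 = 1.6875, R_n = 52.5 kips/bolt. φR_n = 0.75 × (1×30.188 + 3×52.5) = 140.8 kips.
Tension yield (gross): A_g = 3.375×0.5 = 1.6875 in². φR_n = 0.90 × 50 × 1.6875 = 75.9 kips.
Tension rupture (net): A_n = (3.375 − 1×0.75)×0.5 = 1.3125 in² (U = 1.0, A_e = A_n). φR_n = 0.75 × 70 × 1.3125 = 68.9 kips.
Block shear: shear path 1×[1.0625+3×2.375] = 1×8.1875 in, A_gv = 4.0938, A_nv = 1×(8.1875 − 3.5×0.75)×0.5 = 2.7813 in²; tension to near edge: (1 − 0.5×0.75)×0.5 = 0.3125 in². R_n = min(0.6×70×2.7813, 0.6×50×4.0938) + 1.0×70×0.3125 = min(116.81, 122.81) + 21.875 = 138.69 kips. φR_n = 0.75 × 138.69 = 104.0 kips.
Governing: min(62.6, 140.8, 75.9, 68.9, 104.0) = 62.6 kips → bolt shear.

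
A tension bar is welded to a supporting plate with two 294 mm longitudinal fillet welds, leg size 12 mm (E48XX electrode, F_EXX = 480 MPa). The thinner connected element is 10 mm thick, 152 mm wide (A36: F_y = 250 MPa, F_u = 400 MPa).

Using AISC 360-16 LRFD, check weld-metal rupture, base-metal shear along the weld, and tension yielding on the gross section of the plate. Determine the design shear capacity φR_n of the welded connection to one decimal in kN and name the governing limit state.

Weld metal: throat = 0.707×12 = 8.484 mm, L = 2×294 = 588 mm. φR_n = 0.75 × 0.6 × 480 × 8.484 × 588 = 1077.5 kN.
Base metal shear (10 mm plate): yield φR_n = 1.0×0.6×250×10×588 = 882.0 kN; rupture φR_n = 0.75×0.6×400×10×588 = 1058.4 kN; take 882.0 kN (yield).
Tension yield (gross): A_g = 152×10 = 1520 mm². φR_n = 0.90 × 250 × 1520 = 342.0 kN.
Governing: min(1077.5, 882.0, 342.0) = 342.0 kN → gross-section yield.

342.0 kN (gross-section yield governs)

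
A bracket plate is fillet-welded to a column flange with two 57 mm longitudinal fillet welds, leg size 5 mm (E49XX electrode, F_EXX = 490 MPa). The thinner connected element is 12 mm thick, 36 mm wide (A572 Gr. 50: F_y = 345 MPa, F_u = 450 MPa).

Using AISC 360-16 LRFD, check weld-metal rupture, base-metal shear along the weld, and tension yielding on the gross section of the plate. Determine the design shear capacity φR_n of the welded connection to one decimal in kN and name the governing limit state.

Weld metal: throat = 0.707×5 = 3.535 mm, L = 2×57 = 114 mm. φR_n = 0.75 × 0.6 × 490 × 3.535 × 114 = 88.9 kN.
Base metal shear (12 mm plate): yield φR_n = 1.0×0.6×345×12×114 = 283.2 kN; rupture φR_n = 0.75×0.6×450×12×114 = 277.0 kN; take 277.0 kN (rupture).
Tension yield (gross): A_g = 36×12 = 432 mm². φR_n = 0.90 × 345 × 432 = 134.1 kN.
Governing: min(88.9, 277.0, 134.1) = 88.9 kN → weld metal.

88.9 kN (weld metal governs)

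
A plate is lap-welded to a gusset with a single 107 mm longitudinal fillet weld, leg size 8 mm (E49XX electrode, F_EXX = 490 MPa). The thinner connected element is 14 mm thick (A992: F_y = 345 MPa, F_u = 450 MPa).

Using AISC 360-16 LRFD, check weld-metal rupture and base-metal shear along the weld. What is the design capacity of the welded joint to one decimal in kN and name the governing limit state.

133.4 kN (weld metal governs)

Weld metal: throat = 0.707×8 = 5.656 mm, L = 107 mm. φR_n = 0.75 × 0.6 × 490 × 5.656 × 107 = 133.4 kN.
Base metal shear (14 mm plate): yield φR_n = 1.0×0.6×345×14×107 = 310.1 kN; rupture φR_n = 0.75×0.6×450×14×107 = 303.3 kN; take 303.3 kN (rupture).
Governing: min(133.4, 303.3) = 133.4 kN → weld metal.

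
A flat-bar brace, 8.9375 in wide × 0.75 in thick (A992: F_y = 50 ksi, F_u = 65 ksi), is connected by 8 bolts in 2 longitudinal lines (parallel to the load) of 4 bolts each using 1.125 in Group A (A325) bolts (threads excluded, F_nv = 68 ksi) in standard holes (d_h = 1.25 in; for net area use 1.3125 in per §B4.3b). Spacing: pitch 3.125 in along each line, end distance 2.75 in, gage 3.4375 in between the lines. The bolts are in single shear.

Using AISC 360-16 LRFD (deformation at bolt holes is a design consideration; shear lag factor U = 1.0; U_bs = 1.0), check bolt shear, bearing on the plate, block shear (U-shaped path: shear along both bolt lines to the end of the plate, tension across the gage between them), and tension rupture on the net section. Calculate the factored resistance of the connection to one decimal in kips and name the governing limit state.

230.8 kips (net-section rupture governs)

Bolt shear: A_b = π(1.125)²/4 = 0.99402 in². φR_n = 0.75 × 68 × 0.99402 × 8 × 1 = 405.6 kips.
Bearing (0.75 in plate, F_u = 65 ksi): end bolts L_c = 2.75 − 1.25/2 = 2.125, R_n = min(1.2×2.125×0.75×65, 2.4×1.125×0.75×65) = 124.31 kips/bolt; interior L_c = 3.125 − 1.25 = 1.875, R_n = 109.69 kips/bolt. φR_n = 0.75 × (2×124.31 + 6×109.69) = 680.1 kips.
Block shear: shear path 2×[2.75+3×3.125] = 2×12.125 in, A_gv = 18.188, A_nv = 2×(12.125 − 3.5×1.3125)×0.75 = 11.297 in²; tension across gage: (3.4375 − 1×1.3125)×0.75 = 1.5938 in². R_n = min(0.6×65×11.297, 0.6×50×18.188) + 1.0×65×1.5938 = min(440.58, 545.64) + 103.6 = 544.18 kips. φR_n = 0.75 × 544.18 = 408.1 kips.
Tension rupture (net): A_n = (8.9375 − 2×1.3125)×0.75 = 4.7344 in² (U = 1.0, A_e = A_n). φR_n = 0.75 × 65 × 4.7344 = 230.8 kips.
Governing: min(405.6, 680.1, 408.1, 230.8) = 230.8 kips → net-section rupture.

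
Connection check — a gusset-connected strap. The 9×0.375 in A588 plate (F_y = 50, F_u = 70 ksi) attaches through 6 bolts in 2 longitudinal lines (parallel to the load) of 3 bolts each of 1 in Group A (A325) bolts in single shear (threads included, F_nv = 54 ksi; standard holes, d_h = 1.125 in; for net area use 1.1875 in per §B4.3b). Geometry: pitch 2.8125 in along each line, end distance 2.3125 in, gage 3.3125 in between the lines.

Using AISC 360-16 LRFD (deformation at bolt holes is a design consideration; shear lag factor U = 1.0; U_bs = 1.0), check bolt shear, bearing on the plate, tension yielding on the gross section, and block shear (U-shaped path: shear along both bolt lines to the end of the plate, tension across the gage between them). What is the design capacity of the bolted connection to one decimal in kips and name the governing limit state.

Bolt shear: A_b = π(1)²/4 = 0.7854 in². φR_n = 0.75 × 54 × 0.7854 × 6 × 1 = 190.9 kips.
Bearing (0.375 in plate, F_u = 70 ksi): end bolts L_c = 2.3125 − 1.125/2 = 1.75, R_n = min(1.2×1.75×0.375×70, 2.4×1×0.375×70) = 55.125 kips/bolt; interior L_c = 2.8125 − 1.125 = 1.6875, R_n = 53.156 kips/bolt. φR_n = 0.75 × (2×55.125 + 4×53.156) = 242.2 kips.
Tension yield (gross): A_g = 9×0.375 = 3.375 in². φR_n = 0.90 × 50 × 3.375 = 151.9 kips.
Block shear: shear path 2×[2.3125+2×2.8125] = 2×7.9375 in, A_gv = 5.9531, A_nv = 2×(7.9375 − 2.5×1.1875)×0.375 = 3.7266 in²; tension across gage: (3.3125 − 1×1.1875)×0.375 = 0.79688 in². R_n = min(0.6×70×3.7266, 0.6×50×5.9531) + 1.0×70×0.79688 = min(156.52, 178.59) + 55.782 = 212.3 kips. φR_n = 0.75 × 212.3 = 159.2 kips.
Governing: min(190.9, 242.2, 151.9, 159.2) = 151.9 kips → gross-section yield.

151.9 kips (gross-section yield governs)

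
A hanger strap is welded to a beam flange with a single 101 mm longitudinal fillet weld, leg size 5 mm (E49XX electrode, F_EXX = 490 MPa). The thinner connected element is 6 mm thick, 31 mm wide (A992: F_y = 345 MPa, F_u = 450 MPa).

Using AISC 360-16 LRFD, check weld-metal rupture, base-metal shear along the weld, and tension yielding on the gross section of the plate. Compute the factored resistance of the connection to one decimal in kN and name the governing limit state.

57.8 kN (gross-section yield governs)

Weld metal: throat = 0.707×5 = 3.535 mm, L = 101 mm. φR_n = 0.75 × 0.6 × 490 × 3.535 × 101 = 78.7 kN.
Base metal shear (6 mm plate): yield φR_n = 1.0×0.6×345×6×101 = 125.4 kN; rupture φR_n = 0.75×0.6×450×6×101 = 122.7 kN; take 122.7 kN (rupture).
Tension yield (gross): A_g = 31×6 = 186 mm². φR_n = 0.90 × 345 × 186 = 57.8 kN.
Governing: min(78.7, 122.7, 57.8) = 57.8 kN → gross-section yield.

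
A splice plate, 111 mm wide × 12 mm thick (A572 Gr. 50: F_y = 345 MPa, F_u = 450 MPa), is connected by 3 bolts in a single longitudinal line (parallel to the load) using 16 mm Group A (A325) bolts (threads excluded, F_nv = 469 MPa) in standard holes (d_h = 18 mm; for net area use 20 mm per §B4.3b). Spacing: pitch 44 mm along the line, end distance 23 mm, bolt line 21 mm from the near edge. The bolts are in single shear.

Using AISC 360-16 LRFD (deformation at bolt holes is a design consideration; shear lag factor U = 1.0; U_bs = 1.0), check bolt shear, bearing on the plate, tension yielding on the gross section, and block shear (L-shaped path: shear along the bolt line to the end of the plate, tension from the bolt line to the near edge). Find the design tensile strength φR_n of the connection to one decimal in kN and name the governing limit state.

192.8 kN (block shear governs)

Bolt shear: A_b = π(16)²/4 = 201.06 mm². φR_n = 0.75 × 469 × 201.06 × 3 × 1 = 212.2 kN.
Bearing (12 mm plate, F_u = 450 MPa): end bolts L_c = 23 − 18/2 = 14, R_n = min(1.2×14×12×450, 2.4×16×12×450) = 90.72 kN/bolt; interior L_c = 44 − 18 = 26, R_n = 168.48 kN/bolt. φR_n = 0.75 × (1×90.72 + 2×168.48) = 320.8 kN.
Tension yield (gross): A_g = 111×12 = 1332 mm². φR_n = 0.90 × 345 × 1332 = 413.6 kN.
Block shear: shear path 1×[23+2×44] = 1×111 mm, A_gv = 1332, A_nv = 1×(111 − 2.5×20)×12 = 732 mm²; tension to near edge: (21 − 0.5×20)×12 = 132 mm². R_n = min(0.6×450×732, 0.6×345×1332) + 1.0×450×132 = min(197.64, 275.72) + 59.4 = 257.04 kN. φR_n = 0.75 × 257.04 = 192.8 kN.
Governing: min(212.2, 320.8, 413.6, 192.8) = 192.8 kN → block shear.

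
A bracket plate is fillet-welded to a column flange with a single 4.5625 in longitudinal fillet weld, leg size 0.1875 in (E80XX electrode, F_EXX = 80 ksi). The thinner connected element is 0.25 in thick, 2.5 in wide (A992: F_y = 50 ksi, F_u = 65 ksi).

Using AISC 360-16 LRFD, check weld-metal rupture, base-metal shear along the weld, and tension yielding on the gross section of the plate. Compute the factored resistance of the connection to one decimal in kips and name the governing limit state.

21.8 kips (weld metal governs)

Weld metal: throat = 0.707×0.1875 = 0.13256 in, L = 4.5625 in. φR_n = 0.75 × 0.6 × 80 × 0.13256 × 4.5625 = 21.8 kips.
Base metal shear (0.25 in plate): yield φR_n = 1.0×0.6×50×0.25×4.5625 = 34.2 kips; rupture φR_n = 0.75×0.6×65×0.25×4.5625 = 33.4 kips; take 33.4 kips (rupture).
Tension yield (gross): A_g = 2.5×0.25 = 0.625 in². φR_n = 0.90 × 50 × 0.625 = 28.1 kips.
Governing: min(21.8, 33.4, 28.1) = 21.8 kips → weld metal.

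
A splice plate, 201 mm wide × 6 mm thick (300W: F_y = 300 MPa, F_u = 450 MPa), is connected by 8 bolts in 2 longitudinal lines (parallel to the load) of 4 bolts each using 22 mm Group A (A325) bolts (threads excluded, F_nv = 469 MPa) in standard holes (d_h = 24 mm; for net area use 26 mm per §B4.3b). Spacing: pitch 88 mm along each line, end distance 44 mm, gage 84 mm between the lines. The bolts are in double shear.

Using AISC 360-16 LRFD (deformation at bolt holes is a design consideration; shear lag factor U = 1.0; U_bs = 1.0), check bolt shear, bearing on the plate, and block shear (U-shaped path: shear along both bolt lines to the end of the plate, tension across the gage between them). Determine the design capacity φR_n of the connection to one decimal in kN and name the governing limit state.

616.4 kN (block shear governs)

Bolt shear: A_b = π(22)²/4 = 380.13 mm². φR_n = 0.75 × 469 × 380.13 × 8 × 2 = 2139.4 kN.
Bearing (6 mm plate, F_u = 450 MPa): end bolts L_c = 44 − 24/2 = 32, R_n = min(1.2×32×6×450, 2.4×22×6×450) = 103.68 kN/bolt; interior L_c = 88 − 24 = 64, R_n = 142.56 kN/bolt. φR_n = 0.75 × (2×103.68 + 6×142.56) = 797.0 kN.
Block shear: shear path 2×[44+3×88] = 2×308 mm, A_gv = 3696, A_nv = 2×(308 − 3.5×26)×6 = 2604 mm²; tension across gage: (84 − 1×26)×6 = 348 mm². R_n = min(0.6×450×2604, 0.6×300×3696) + 1.0×450×348 = min(703.08, 665.28) + 156.6 = 821.88 kN. φR_n = 0.75 × 821.88 = 616.4 kN.
Governing: min(2139.4, 797.0, 616.4) = 616.4 kN → block shear.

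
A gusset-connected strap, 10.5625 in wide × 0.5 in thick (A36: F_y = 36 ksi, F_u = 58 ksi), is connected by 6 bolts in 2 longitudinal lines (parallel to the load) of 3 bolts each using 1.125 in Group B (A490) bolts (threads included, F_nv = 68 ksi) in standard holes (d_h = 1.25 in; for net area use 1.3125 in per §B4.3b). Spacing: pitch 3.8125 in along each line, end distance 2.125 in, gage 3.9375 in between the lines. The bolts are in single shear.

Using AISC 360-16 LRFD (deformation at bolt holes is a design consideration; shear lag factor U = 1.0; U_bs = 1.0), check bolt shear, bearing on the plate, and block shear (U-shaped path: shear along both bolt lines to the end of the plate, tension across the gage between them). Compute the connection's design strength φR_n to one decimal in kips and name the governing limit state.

Bolt shear: A_b = π(1.125)²/4 = 0.99402 in². φR_n = 0.75 × 68 × 0.99402 × 6 × 1 = 304.2 kips.
Bearing (0.5 in plate, F_u = 58 ksi): end bolts L_c = 2.125 − 1.25/2 = 1.5, R_n = min(1.2×1.5×0.5×58, 2.4×1.125×0.5×58) = 52.2 kips/bolt; interior L_c = 3.8125 − 1.25 = 2.5625, R_n = 78.3 kips/bolt. φR_n = 0.75 × (2×52.2 + 4×78.3) = 313.2 kips.
Block shear: shear path 2×[2.125+2×3.8125] = 2×9.75 in, A_gv = 9.75, A_nv = 2×(9.75 − 2.5×1.3125)×0.5 = 6.4688 in²; tension across gage: (3.9375 − 1×1.3125)×0.5 = 1.3125 in². R_n = min(0.6×58×6.4688, 0.6×36×9.75) + 1.0×58×1.3125 = min(225.11, 210.6) + 76.125 = 286.73 kips. φR_n = 0.75 × 286.73 = 215.0 kips.
Governing: min(304.2, 313.2, 215.0) = 215.0 kips → block shear.

215.0 kips (block shear governs)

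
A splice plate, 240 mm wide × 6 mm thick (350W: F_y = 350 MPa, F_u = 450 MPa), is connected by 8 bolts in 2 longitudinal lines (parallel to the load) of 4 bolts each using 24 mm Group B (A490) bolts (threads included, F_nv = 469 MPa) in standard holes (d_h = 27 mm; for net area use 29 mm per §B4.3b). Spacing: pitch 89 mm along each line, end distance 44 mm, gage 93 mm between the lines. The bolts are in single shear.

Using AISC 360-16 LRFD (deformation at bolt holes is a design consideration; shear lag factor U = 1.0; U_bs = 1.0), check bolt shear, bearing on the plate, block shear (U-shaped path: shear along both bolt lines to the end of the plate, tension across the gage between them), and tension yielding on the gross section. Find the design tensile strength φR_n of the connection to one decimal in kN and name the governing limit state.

453.6 kN (gross-section yield governs)

Bolt shear: A_b = π(24)²/4 = 452.39 mm². φR_n = 0.75 × 469 × 452.39 × 8 × 1 = 1273.0 kN.
Bearing (6 mm plate, F_u = 450 MPa): end bolts L_c = 44 − 27/2 = 30.5, R_n = min(1.2×30.5×6×450, 2.4×24×6×450) = 98.82 kN/bolt; interior L_c = 89 − 27 = 62, R_n = 155.52 kN/bolt. φR_n = 0.75 × (2×98.82 + 6×155.52) = 848.1 kN.
Block shear: shear path 2×[44+3×89] = 2×311 mm, A_gv = 3732, A_nv = 2×(311 − 3.5×29)×6 = 2514 mm²; tension across gage: (93 − 1×29)×6 = 384 mm². R_n = min(0.6×450×2514, 0.6×350×3732) + 1.0×450×384 = min(678.78, 783.72) + 172.8 = 851.58 kN. φR_n = 0.75 × 851.58 = 638.7 kN.
Tension yield (gross): A_g = 240×6 = 1440 mm². φR_n = 0.90 × 350 × 1440 = 453.6 kN.
Governing: min(1273.0, 848.1, 638.7, 453.6) = 453.6 kN → gross-section yield.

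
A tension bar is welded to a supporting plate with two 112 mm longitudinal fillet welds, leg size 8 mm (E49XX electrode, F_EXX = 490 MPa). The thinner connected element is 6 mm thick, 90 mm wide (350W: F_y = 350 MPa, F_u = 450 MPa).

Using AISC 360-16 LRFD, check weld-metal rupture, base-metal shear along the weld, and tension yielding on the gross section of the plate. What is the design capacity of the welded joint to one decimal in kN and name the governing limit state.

170.1 kN (gross-section yield governs)

Weld metal: throat = 0.707×8 = 5.656 mm, L = 2×112 = 224 mm. φR_n = 0.75 × 0.6 × 490 × 5.656 × 224 = 279.4 kN.
Base metal shear (6 mm plate): yield φR_n = 1.0×0.6×350×6×224 = 282.2 kN; rupture φR_n = 0.75×0.6×450×6×224 = 272.2 kN; take 272.2 kN (rupture).
Tension yield (gross): A_g = 90×6 = 540 mm². φR_n = 0.90 × 350 × 540 = 170.1 kN.
Governing: min(279.4, 272.2, 170.1) = 170.1 kN → gross-section yield.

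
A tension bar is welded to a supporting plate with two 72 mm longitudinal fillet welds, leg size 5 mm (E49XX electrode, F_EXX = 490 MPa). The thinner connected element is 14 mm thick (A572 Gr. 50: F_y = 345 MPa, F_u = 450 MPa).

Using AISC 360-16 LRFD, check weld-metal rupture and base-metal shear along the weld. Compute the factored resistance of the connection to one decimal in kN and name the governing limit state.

112.2 kN (weld metal governs)

Weld metal: throat = 0.707×5 = 3.535 mm, L = 2×72 = 144 mm. φR_n = 0.75 × 0.6 × 490 × 3.535 × 144 = 112.2 kN.
Base metal shear (14 mm plate): yield φR_n = 1.0×0.6×345×14×144 = 417.3 kN; rupture φR_n = 0.75×0.6×450×14×144 = 408.2 kN; take 408.2 kN (rupture).
Governing: min(112.2, 408.2) = 112.2 kN → weld metal.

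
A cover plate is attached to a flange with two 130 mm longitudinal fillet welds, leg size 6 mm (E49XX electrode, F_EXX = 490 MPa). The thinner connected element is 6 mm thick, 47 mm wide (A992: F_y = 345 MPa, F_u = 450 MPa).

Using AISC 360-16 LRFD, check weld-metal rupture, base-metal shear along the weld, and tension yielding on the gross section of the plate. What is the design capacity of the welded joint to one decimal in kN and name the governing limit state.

87.6 kN (gross-section yield governs)

Weld metal: throat = 0.707×6 = 4.242 mm, L = 2×130 = 260 mm. φR_n = 0.75 × 0.6 × 490 × 4.242 × 260 = 243.2 kN.
Base metal shear (6 mm plate): yield φR_n = 1.0×0.6×345×6×260 = 322.9 kN; rupture φR_n = 0.75×0.6×450×6×260 = 315.9 kN; take 315.9 kN (rupture).
Tension yield (gross): A_g = 47×6 = 282 mm². φR_n = 0.90 × 345 × 282 = 87.6 kN.
Governing: min(243.2, 315.9, 87.6) = 87.6 kN → gross-section yield.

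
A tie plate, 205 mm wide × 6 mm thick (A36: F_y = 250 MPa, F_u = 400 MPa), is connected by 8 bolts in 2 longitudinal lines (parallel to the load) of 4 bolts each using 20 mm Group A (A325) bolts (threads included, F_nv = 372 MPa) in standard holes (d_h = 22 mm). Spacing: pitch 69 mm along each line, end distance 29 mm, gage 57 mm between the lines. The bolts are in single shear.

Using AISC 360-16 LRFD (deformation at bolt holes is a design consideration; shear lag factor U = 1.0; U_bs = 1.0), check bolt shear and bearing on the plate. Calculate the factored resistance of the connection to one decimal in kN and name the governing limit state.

Bolt shear: A_b = π(20)²/4 = 314.16 mm². φR_n = 0.75 × 372 × 314.16 × 8 × 1 = 701.2 kN.
Bearing (6 mm plate, F_u = 400 MPa): end bolts L_c = 29 − 22/2 = 18, R_n = min(1.2×18×6×400, 2.4×20×6×400) = 51.84 kN/bolt; interior L_c = 69 − 22 = 47, R_n = 115.2 kN/bolt. φR_n = 0.75 × (2×51.84 + 6×115.2) = 596.2 kN.
Governing: min(701.2, 596.2) = 596.2 kN → bearing.

596.2 kN (bearing governs)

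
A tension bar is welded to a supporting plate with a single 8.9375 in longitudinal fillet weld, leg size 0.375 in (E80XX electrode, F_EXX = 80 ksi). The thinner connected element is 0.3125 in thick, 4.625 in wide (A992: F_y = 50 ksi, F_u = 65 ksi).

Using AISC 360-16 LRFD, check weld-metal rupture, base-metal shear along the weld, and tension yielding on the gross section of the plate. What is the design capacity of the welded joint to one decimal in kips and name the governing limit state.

Weld metal: throat = 0.707×0.375 = 0.26513 in, L = 8.9375 in. φR_n = 0.75 × 0.6 × 80 × 0.26513 × 8.9375 = 85.3 kips.
Base metal shear (0.3125 in plate): yield φR_n = 1.0×0.6×50×0.3125×8.9375 = 83.8 kips; rupture φR_n = 0.75×0.6×65×0.3125×8.9375 = 81.7 kips; take 81.7 kips (rupture).
Tension yield (gross): A_g = 4.625×0.3125 = 1.4453 in². φR_n = 0.90 × 50 × 1.4453 = 65.0 kips.
Governing: min(85.3, 81.7, 65.0) = 65.0 kips → gross-section yield.

65.0 kips (gross-section yield governs)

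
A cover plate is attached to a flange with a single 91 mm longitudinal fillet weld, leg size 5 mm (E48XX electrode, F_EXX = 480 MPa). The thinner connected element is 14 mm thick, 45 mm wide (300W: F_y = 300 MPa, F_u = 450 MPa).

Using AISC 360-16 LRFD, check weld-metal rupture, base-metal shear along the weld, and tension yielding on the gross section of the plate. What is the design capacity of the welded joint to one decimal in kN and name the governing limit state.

69.5 kN (weld metal governs)

Weld metal: throat = 0.707×5 = 3.535 mm, L = 91 mm. φR_n = 0.75 × 0.6 × 480 × 3.535 × 91 = 69.5 kN.
Base metal shear (14 mm plate): yield φR_n = 1.0×0.6×300×14×91 = 229.3 kN; rupture φR_n = 0.75×0.6×450×14×91 = 258.0 kN; take 229.3 kN (yield).
Tension yield (gross): A_g = 45×14 = 630 mm². φR_n = 0.90 × 300 × 630 = 170.1 kN.
Governing: min(69.5, 229.3, 170.1) = 69.5 kN → weld metal.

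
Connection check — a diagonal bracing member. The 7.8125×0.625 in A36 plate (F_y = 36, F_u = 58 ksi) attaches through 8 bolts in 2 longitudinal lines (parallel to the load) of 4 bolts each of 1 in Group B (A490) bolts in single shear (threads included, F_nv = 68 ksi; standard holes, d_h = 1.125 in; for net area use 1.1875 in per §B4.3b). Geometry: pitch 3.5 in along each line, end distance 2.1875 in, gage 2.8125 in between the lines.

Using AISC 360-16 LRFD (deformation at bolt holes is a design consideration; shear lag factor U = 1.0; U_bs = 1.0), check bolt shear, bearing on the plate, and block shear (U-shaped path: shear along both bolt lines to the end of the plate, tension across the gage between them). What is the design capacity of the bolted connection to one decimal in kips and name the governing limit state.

301.1 kips (block shear governs)

Bolt shear: A_b = π(1)²/4 = 0.7854 in². φR_n = 0.75 × 68 × 0.7854 × 8 × 1 = 320.4 kips.
Bearing (0.625 in plate, F_u = 58 ksi): end bolts L_c = 2.1875 − 1.125/2 = 1.625, R_n = min(1.2×1.625×0.625×58, 2.4×1×0.625×58) = 70.688 kips/bolt; interior L_c = 3.5 − 1.125 = 2.375, R_n = 87 kips/bolt. φR_n = 0.75 × (2×70.688 + 6×87) = 497.5 kips.
Block shear: shear path 2×[2.1875+3×3.5] = 2×12.6875 in, A_gv = 15.859, A_nv = 2×(12.6875 − 3.5×1.1875)×0.625 = 10.664 in²; tension across gage: (2.8125 − 1×1.1875)×0.625 = 1.0156 in². R_n = min(0.6×58×10.664, 0.6×36×15.859) + 1.0×58×1.0156 = min(371.11, 342.55) + 58.905 = 401.46 kips. φR_n = 0.75 × 401.46 = 301.1 kips.
Governing: min(320.4, 497.5, 301.1) = 301.1 kips → block shear.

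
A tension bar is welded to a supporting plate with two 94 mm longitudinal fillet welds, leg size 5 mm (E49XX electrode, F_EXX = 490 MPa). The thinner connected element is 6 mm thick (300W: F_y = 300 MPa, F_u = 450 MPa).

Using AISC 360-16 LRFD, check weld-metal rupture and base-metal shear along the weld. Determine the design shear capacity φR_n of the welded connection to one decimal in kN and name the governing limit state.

146.5 kN (weld metal governs)

Weld metal: throat = 0.707×5 = 3.535 mm, L = 2×94 = 188 mm. φR_n = 0.75 × 0.6 × 490 × 3.535 × 188 = 146.5 kN.
Base metal shear (6 mm plate): yield φR_n = 1.0×0.6×300×6×188 = 203.0 kN; rupture φR_n = 0.75×0.6×450×6×188 = 228.4 kN; take 203.0 kN (yield).
Governing: min(146.5, 203.0) = 146.5 kN → weld metal.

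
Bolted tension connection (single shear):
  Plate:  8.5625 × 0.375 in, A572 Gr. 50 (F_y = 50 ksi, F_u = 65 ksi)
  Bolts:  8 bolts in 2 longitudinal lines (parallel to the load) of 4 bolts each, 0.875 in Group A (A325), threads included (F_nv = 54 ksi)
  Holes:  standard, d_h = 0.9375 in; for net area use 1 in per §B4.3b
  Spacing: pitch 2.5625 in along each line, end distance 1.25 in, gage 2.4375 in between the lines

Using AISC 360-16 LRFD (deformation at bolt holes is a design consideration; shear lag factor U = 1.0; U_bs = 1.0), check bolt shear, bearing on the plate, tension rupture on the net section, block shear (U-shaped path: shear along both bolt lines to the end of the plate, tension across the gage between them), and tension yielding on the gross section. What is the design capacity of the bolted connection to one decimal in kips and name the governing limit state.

Bolt shear: A_b = π(0.875)²/4 = 0.60132 in². φR_n = 0.75 × 54 × 0.60132 × 8 × 1 = 194.8 kips.
Bearing (0.375 in plate, F_u = 65 ksi): end bolts L_c = 1.25 − 0.9375/2 = 0.78125, R_n = min(1.2×0.78125×0.375×65, 2.4×0.875×0.375×65) = 22.852 kips/bolt; interior L_c = 2.5625 − 0.9375 = 1.625, R_n = 47.531 kips/bolt. φR_n = 0.75 × (2×22.852 + 6×47.531) = 248.2 kips.
Tension rupture (net): A_n = (8.5625 − 2×1)×0.375 = 2.4609 in² (U = 1.0, A_e = A_n). φR_n = 0.75 × 65 × 2.4609 = 120.0 kips.
Block shear: shear path 2×[1.25+3×2.5625] = 2×8.9375 in, A_gv = 6.7031, A_nv = 2×(8.9375 − 3.5×1)×0.375 = 4.0781 in²; tension across gage: (2.4375 − 1×1)×0.375 = 0.53906 in². R_n = min(0.6×65×4.0781, 0.6×50×6.7031) + 1.0×65×0.53906 = min(159.05, 201.09) + 35.039 = 194.09 kips. φR_n = 0.75 × 194.09 = 145.6 kips.
Tension yield (gross): A_g = 8.5625×0.375 = 3.2109 in². φR_n = 0.90 × 50 × 3.2109 = 144.5 kips.
Governing: min(194.8, 248.2, 120.0, 145.6, 144.5) = 120.0 kips → net-section rupture.

120.0 kips (net-section rupture governs)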